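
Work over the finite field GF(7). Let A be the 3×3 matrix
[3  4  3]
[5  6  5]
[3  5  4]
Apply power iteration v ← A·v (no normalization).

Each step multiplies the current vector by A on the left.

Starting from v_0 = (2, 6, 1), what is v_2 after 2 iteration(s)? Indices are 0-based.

v_0 = (2, 6, 1).
v_1 = A·v_0 = (5, 2, 5).
v_2 = A·v_1 = (3, 6, 3).

v_2 = (3, 6, 3)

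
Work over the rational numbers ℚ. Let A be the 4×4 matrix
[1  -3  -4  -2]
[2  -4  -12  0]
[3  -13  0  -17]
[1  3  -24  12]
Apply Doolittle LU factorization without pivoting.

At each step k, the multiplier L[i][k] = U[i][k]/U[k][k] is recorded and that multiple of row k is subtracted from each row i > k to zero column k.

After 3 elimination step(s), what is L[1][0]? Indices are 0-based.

L[1][0] = 2

Step 1: pivot at (0,0) is 1.
  row1 ← row1 − (2)·row0  ⇒  L[1][0]=2, U row1=(0, 2, -4, 4)
  row2 ← row2 − (3)·row0  ⇒  L[2][0]=3, U row2=(0, -4, 12, -11)
  row3 ← row3 − (1)·row0  ⇒  L[3][0]=1, U row3=(0, 6, -20, 14)
Step 2: pivot at (1,1) is 2.
  row2 ← row2 − (-2)·row1  ⇒  L[2][1]=-2, U row2=(0, 0, 4, -3)
  row3 ← row3 − (3)·row1  ⇒  L[3][1]=3, U row3=(0, 0, -8, 2)
Step 3: pivot at (2,2) is 4.
  row3 ← row3 − (-2)·row2  ⇒  L[3][2]=-2, U row3=(0, 0, 0, -4)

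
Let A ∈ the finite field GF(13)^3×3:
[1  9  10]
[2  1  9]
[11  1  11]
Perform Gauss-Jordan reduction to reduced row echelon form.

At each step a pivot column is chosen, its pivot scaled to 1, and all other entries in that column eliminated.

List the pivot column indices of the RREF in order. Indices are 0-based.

pivot columns: 0, 1, 2

[1] R0 /= 1  ⇒  (1, 9, 10)
     R1 -= 2·R0  ⇒  (0, 9, 2)
     R2 -= 11·R0  ⇒  (0, 6, 5)
[2] R1 /= 9  ⇒  (0, 1, 6)
     R0 -= 9·R1  ⇒  (1, 0, 8)
     R2 -= 6·R1  ⇒  (0, 0, 8)
[3] R2 /= 8  ⇒  (0, 0, 1)
     R0 -= 8·R2  ⇒  (1, 0, 0)
     R1 -= 6·R2  ⇒  (0, 1, 0)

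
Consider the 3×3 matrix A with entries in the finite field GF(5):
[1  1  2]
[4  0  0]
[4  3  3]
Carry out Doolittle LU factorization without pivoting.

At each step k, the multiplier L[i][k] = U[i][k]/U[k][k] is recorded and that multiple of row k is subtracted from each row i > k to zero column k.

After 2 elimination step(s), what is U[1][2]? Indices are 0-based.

U[1][2] = 2

[col 0] pivot 1
  R1 -= 4*R0 → (0, 1, 2)  (L[1][0] := 4)
  R2 -= 4*R0 → (0, 4, 0)  (L[2][0] := 4)
[col 1] pivot 1
  R2 -= 4*R1 → (0, 0, 2)  (L[2][1] := 4)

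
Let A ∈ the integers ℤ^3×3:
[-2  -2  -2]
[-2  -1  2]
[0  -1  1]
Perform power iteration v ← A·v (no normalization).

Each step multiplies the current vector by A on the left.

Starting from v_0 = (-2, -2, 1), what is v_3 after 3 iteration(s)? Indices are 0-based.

v_0 = (-2, -2, 1).
v_1 = A·v_0 = (6, 8, 3).
v_2 = A·v_1 = (-34, -14, -5).
v_3 = A·v_2 = (106, 72, 9).

v_3 = (106, 72, 9)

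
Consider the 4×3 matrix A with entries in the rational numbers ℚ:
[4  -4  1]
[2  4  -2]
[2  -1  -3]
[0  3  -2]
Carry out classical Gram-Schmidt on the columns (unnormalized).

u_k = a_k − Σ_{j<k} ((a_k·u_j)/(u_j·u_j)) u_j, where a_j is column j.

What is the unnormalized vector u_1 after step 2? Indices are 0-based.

Step 1: u_0 = a_0 = (4, 2, 2, 0).
Step 2: u_1 = a_1 − (-5/12)·u_0 = (-7/3, 29/6, -1/6, 3).

u_1 = (-7/3, 29/6, -1/6, 3)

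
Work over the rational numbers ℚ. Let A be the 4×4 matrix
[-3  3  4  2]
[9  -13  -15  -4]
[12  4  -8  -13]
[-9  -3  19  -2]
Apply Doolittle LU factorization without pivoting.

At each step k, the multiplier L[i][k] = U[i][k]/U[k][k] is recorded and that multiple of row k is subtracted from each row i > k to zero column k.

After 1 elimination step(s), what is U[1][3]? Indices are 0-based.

[col 0] pivot -3
  R1 -= -3*R0 → (0, -4, -3, 2)  (L[1][0] := -3)
  R2 -= -4*R0 → (0, 16, 8, -5)  (L[2][0] := -4)
  R3 -= 3*R0 → (0, -12, 7, -8)  (L[3][0] := 3)

U[1][3] = 2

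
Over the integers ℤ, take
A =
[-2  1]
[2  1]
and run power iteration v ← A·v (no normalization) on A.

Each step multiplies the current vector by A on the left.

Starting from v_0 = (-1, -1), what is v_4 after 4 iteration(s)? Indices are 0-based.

v_0 = (-1, -1).
v_1 = A·v_0 = (1, -3).
v_2 = A·v_1 = (-5, -1).
v_3 = A·v_2 = (9, -11).
v_4 = A·v_3 = (-29, 7).

v_4 = (-29, 7)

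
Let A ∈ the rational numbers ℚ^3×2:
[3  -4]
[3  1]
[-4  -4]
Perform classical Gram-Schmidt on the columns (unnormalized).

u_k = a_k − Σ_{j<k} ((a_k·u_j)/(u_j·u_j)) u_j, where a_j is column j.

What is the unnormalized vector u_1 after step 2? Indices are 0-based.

Step 1: u_0 = a_0 = (3, 3, -4).
Step 2: u_1 = a_1 − (7/34)·u_0 = (-157/34, 13/34, -54/17).

u_1 = (-157/34, 13/34, -54/17)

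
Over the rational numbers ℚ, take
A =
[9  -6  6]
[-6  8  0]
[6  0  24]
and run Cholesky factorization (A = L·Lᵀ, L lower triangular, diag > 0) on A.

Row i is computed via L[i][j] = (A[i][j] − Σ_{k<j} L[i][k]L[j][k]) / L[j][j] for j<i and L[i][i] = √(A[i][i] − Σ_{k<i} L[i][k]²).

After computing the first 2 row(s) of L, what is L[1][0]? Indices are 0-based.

L[1][0] = -2

Step 1: L[0][0] = √(9) = 3.
  L[1][0] = (-6) / L[0][0] = -2.
Step 2: L[1][1] = √(4) = 2.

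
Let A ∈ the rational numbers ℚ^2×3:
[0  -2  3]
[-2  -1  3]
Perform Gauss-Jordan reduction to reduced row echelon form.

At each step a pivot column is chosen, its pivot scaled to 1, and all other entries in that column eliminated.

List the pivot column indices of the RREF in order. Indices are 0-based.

step 1: exchange rows 0,1
step 1: normalize row 0 (÷-2) = (1, 1/2, -3/2)
step 2: normalize row 1 (÷-2) = (0, 1, -3/2)
  row 0: subtract 1/2×row1 = (1, 0, -3/4)

pivot columns: 0, 1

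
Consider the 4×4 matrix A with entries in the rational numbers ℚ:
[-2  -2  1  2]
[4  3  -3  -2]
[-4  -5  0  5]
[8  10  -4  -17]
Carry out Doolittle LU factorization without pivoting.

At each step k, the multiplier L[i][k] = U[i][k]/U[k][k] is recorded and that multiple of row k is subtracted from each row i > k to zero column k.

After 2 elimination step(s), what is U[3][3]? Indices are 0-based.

U[3][3] = -5

k=0: U[0][0]=-2
  eliminate (1,0): mult=-2, new row 1: (0, -1, -1, 2); set L[1][0]=-2
  eliminate (2,0): mult=2, new row 2: (0, -1, -2, 1); set L[2][0]=2
  eliminate (3,0): mult=-4, new row 3: (0, 2, 0, -9); set L[3][0]=-4
k=1: U[1][1]=-1
  eliminate (2,1): mult=1, new row 2: (0, 0, -1, -1); set L[2][1]=1
  eliminate (3,1): mult=-2, new row 3: (0, 0, -2, -5); set L[3][1]=-2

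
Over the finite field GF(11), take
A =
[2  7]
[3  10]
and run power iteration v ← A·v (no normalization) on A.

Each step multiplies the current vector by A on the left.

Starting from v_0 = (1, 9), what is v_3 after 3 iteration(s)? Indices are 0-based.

v_0 = (1, 9).
v_1 = A·v_0 = (10, 5).
v_2 = A·v_1 = (0, 3).
v_3 = A·v_2 = (10, 8).

v_3 = (10, 8)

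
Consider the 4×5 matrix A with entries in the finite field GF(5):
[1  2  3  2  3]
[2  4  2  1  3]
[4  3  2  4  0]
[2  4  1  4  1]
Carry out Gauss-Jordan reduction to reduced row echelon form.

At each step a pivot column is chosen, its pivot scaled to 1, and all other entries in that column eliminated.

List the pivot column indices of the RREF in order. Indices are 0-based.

pivot(0,0)=1: scale R0 → (1, 2, 3, 2, 3)
  clear (1,0): R1 −= (2)R0 → (0, 0, 1, 2, 2)
  clear (2,0): R2 −= (4)R0 → (0, 0, 0, 1, 3)
  clear (3,0): R3 −= (2)R0 → (0, 0, 0, 0, 0)
col 1: no nonzero at/below row 1; advance.
pivot(1,2)=1: scale R1 → (0, 0, 1, 2, 2)
  clear (0,2): R0 −= (3)R1 → (1, 2, 0, 1, 2)
pivot(2,3)=1: scale R2 → (0, 0, 0, 1, 3)
  clear (0,3): R0 −= (1)R2 → (1, 2, 0, 0, 4)
  clear (1,3): R1 −= (2)R2 → (0, 0, 1, 0, 1)
col 4: no nonzero at/below row 3; advance.

pivot columns: 0, 2, 3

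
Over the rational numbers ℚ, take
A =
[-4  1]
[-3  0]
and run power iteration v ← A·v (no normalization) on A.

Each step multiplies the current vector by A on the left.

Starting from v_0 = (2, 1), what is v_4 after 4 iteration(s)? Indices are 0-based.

v_4 = (202, 201)

v_0 = (2, 1).
v_1 = A·v_0 = (-7, -6).
v_2 = A·v_1 = (22, 21).
v_3 = A·v_2 = (-67, -66).
v_4 = A·v_3 = (202, 201).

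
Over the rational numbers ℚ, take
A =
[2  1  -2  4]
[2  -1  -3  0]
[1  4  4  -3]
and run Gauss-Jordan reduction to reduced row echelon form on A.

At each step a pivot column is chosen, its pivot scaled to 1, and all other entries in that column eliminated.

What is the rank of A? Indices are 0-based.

rank = 3

[1] R0 /= 2  ⇒  (1, 1/2, -1, 2)
     R1 -= 2·R0  ⇒  (0, -2, -1, -4)
     R2 -= 1·R0  ⇒  (0, 7/2, 5, -5)
[2] R1 /= -2  ⇒  (0, 1, 1/2, 2)
     R0 -= 1/2·R1  ⇒  (1, 0, -5/4, 1)
     R2 -= 7/2·R1  ⇒  (0, 0, 13/4, -12)
[3] R2 /= 13/4  ⇒  (0, 0, 1, -48/13)
     R0 -= -5/4·R2  ⇒  (1, 0, 0, -47/13)
     R1 -= 1/2·R2  ⇒  (0, 1, 0, 50/13)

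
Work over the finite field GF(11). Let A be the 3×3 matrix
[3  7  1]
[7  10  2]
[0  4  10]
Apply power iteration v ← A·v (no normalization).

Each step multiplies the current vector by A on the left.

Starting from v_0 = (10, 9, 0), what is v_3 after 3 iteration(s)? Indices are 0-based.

v_0 = (10, 9, 0).
v_1 = A·v_0 = (5, 6, 3).
v_2 = A·v_1 = (5, 2, 10).
v_3 = A·v_2 = (6, 9, 9).

v_3 = (6, 9, 9)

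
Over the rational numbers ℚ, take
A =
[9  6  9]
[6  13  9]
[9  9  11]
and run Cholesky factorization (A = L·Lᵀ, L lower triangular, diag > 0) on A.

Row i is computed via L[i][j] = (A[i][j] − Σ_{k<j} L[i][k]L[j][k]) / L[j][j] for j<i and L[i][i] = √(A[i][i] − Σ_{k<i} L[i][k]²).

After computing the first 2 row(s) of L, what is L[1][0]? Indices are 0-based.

Step 1: L[0][0] = √(9) = 3.
  L[1][0] = (6) / L[0][0] = 2.
Step 2: L[1][1] = √(9) = 3.

L[1][0] = 2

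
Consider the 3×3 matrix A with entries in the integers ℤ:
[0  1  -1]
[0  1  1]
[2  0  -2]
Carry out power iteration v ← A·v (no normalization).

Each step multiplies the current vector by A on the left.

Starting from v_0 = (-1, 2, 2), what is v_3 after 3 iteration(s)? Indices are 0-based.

v_0 = (-1, 2, 2).
v_1 = A·v_0 = (0, 4, -6).
v_2 = A·v_1 = (10, -2, 12).
v_3 = A·v_2 = (-14, 10, -4).

v_3 = (-14, 10, -4)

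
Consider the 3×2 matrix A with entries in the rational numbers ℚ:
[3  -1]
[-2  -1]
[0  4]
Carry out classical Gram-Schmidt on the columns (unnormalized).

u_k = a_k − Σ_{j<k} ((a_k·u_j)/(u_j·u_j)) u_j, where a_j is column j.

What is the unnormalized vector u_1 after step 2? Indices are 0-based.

Step 1: u_0 = a_0 = (3, -2, 0).
Step 2: u_1 = a_1 − (-1/13)·u_0 = (-10/13, -15/13, 4).

u_1 = (-10/13, -15/13, 4)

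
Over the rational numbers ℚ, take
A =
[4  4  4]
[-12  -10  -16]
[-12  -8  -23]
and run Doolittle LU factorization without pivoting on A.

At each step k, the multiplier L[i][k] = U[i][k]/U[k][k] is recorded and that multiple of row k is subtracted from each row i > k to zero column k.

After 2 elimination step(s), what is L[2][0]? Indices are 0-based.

Step 1: pivot at (0,0) is 4.
  row1 ← row1 − (-3)·row0  ⇒  L[1][0]=-3, U row1=(0, 2, -4)
  row2 ← row2 − (-3)·row0  ⇒  L[2][0]=-3, U row2=(0, 4, -11)
Step 2: pivot at (1,1) is 2.
  row2 ← row2 − (2)·row1  ⇒  L[2][1]=2, U row2=(0, 0, -3)

L[2][0] = -3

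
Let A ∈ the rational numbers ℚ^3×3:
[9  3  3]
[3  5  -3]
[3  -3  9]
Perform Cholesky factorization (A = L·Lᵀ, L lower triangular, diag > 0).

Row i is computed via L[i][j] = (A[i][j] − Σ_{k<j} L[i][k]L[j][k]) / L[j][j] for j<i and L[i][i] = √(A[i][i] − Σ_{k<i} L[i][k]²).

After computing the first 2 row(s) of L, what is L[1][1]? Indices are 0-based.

L[1][1] = 2

Step 1: L[0][0] = √(9) = 3.
  L[1][0] = (3) / L[0][0] = 1.
Step 2: L[1][1] = √(4) = 2.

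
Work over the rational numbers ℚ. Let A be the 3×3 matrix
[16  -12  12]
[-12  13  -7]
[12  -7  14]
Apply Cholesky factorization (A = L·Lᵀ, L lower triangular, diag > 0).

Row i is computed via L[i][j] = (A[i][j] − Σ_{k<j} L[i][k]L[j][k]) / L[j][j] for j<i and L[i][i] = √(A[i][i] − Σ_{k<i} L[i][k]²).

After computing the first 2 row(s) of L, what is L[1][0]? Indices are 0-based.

L[1][0] = -3

Step 1: L[0][0] = √(16) = 4.
  L[1][0] = (-12) / L[0][0] = -3.
Step 2: L[1][1] = √(4) = 2.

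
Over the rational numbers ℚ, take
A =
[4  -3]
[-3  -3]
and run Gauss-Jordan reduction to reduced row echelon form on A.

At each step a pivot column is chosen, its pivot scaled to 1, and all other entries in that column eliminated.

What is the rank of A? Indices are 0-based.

pivot(0,0)=4: scale R0 → (1, -3/4)
  clear (1,0): R1 −= (-3)R0 → (0, -21/4)
pivot(1,1)=-21/4: scale R1 → (0, 1)
  clear (0,1): R0 −= (-3/4)R1 → (1, 0)

rank = 2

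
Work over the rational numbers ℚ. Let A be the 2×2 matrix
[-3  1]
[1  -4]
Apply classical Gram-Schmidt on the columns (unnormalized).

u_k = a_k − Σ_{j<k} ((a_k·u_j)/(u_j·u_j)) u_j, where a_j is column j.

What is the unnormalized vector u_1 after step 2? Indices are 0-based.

u_1 = (-11/10, -33/10)

Step 1: u_0 = a_0 = (-3, 1).
Step 2: u_1 = a_1 − (-7/10)·u_0 = (-11/10, -33/10).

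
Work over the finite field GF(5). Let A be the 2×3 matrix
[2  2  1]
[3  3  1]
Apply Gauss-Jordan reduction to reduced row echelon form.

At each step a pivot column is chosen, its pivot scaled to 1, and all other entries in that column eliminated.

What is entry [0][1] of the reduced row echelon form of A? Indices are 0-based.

pivot(0,0)=2: scale R0 → (1, 1, 3)
  clear (1,0): R1 −= (3)R0 → (0, 0, 2)
col 1: no nonzero at/below row 1; advance.
pivot(1,2)=2: scale R1 → (0, 0, 1)
  clear (0,2): R0 −= (3)R1 → (1, 1, 0)

M[0][1] = 1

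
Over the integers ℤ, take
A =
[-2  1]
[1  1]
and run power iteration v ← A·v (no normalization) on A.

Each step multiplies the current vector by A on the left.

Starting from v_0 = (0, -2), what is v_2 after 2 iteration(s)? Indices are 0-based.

v_2 = (2, -4)

v_0 = (0, -2).
v_1 = A·v_0 = (-2, -2).
v_2 = A·v_1 = (2, -4).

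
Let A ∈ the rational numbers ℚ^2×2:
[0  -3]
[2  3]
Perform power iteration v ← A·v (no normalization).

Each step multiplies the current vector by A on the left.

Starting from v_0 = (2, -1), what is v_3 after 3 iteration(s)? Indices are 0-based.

v_0 = (2, -1).
v_1 = A·v_0 = (3, 1).
v_2 = A·v_1 = (-3, 9).
v_3 = A·v_2 = (-27, 21).

v_3 = (-27, 21)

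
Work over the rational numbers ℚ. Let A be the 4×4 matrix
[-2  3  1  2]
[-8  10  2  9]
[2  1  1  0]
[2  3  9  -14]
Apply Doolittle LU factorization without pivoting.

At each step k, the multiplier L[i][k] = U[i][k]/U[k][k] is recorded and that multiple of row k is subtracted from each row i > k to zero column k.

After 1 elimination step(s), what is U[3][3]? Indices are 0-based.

Step 1: pivot at (0,0) is -2.
  row1 ← row1 − (4)·row0  ⇒  L[1][0]=4, U row1=(0, -2, -2, 1)
  row2 ← row2 − (-1)·row0  ⇒  L[2][0]=-1, U row2=(0, 4, 2, 2)
  row3 ← row3 − (-1)·row0  ⇒  L[3][0]=-1, U row3=(0, 6, 10, -12)

U[3][3] = -12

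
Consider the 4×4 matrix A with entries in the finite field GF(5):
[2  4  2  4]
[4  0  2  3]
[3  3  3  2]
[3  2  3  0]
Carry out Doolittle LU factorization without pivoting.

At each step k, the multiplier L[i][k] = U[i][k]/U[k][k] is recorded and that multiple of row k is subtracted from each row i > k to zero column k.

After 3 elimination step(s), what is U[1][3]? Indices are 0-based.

k=0: U[0][0]=2
  eliminate (1,0): mult=2, new row 1: (0, 2, 3, 0); set L[1][0]=2
  eliminate (2,0): mult=4, new row 2: (0, 2, 0, 1); set L[2][0]=4
  eliminate (3,0): mult=4, new row 3: (0, 1, 0, 4); set L[3][0]=4
k=1: U[1][1]=2
  eliminate (2,1): mult=1, new row 2: (0, 0, 2, 1); set L[2][1]=1
  eliminate (3,1): mult=3, new row 3: (0, 0, 1, 4); set L[3][1]=3
k=2: U[2][2]=2
  eliminate (3,2): mult=3, new row 3: (0, 0, 0, 1); set L[3][2]=3

U[1][3] = 0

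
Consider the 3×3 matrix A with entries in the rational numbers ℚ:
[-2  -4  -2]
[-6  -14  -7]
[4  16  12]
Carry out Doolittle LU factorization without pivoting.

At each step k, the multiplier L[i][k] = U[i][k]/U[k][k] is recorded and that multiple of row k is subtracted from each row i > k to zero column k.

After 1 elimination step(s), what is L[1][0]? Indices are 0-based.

[col 0] pivot -2
  R1 -= 3*R0 → (0, -2, -1)  (L[1][0] := 3)
  R2 -= -2*R0 → (0, 8, 8)  (L[2][0] := -2)

L[1][0] = 3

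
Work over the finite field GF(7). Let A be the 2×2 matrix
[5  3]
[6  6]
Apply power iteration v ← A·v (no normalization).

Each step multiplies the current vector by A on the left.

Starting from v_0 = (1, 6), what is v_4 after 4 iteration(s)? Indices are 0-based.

v_4 = (0, 6)

v_0 = (1, 6).
v_1 = A·v_0 = (2, 0).
v_2 = A·v_1 = (3, 5).
v_3 = A·v_2 = (2, 6).
v_4 = A·v_3 = (0, 6).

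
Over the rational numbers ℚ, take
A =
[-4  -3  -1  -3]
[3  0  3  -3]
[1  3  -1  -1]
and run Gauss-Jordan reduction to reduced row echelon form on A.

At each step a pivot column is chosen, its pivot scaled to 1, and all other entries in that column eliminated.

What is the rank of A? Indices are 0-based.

step 1: normalize row 0 (÷-4) = (1, 3/4, 1/4, 3/4)
  row 1: subtract 3×row0 = (0, -9/4, 9/4, -21/4)
  row 2: subtract 1×row0 = (0, 9/4, -5/4, -7/4)
step 2: normalize row 1 (÷-9/4) = (0, 1, -1, 7/3)
  row 0: subtract 3/4×row1 = (1, 0, 1, -1)
  row 2: subtract 9/4×row1 = (0, 0, 1, -7)
step 3: normalize row 2 (÷1) = (0, 0, 1, -7)
  row 0: subtract 1×row2 = (1, 0, 0, 6)
  row 1: subtract -1×row2 = (0, 1, 0, -14/3)

rank = 3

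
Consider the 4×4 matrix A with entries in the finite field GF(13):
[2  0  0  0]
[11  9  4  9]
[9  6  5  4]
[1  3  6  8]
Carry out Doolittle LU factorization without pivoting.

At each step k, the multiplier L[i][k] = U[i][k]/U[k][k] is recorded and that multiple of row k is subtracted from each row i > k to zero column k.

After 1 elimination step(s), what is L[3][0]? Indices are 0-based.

Step 1: pivot at (0,0) is 2.
  row1 ← row1 − (12)·row0  ⇒  L[1][0]=12, U row1=(0, 9, 4, 9)
  row2 ← row2 − (11)·row0  ⇒  L[2][0]=11, U row2=(0, 6, 5, 4)
  row3 ← row3 − (7)·row0  ⇒  L[3][0]=7, U row3=(0, 3, 6, 8)

L[3][0] = 7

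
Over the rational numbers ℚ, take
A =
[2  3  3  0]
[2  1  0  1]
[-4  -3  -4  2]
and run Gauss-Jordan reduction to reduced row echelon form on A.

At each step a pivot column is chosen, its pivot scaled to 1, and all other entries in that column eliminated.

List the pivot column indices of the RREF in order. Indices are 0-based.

pivot(0,0)=2: scale R0 → (1, 3/2, 3/2, 0)
  clear (1,0): R1 −= (2)R0 → (0, -2, -3, 1)
  clear (2,0): R2 −= (-4)R0 → (0, 3, 2, 2)
pivot(1,1)=-2: scale R1 → (0, 1, 3/2, -1/2)
  clear (0,1): R0 −= (3/2)R1 → (1, 0, -3/4, 3/4)
  clear (2,1): R2 −= (3)R1 → (0, 0, -5/2, 7/2)
pivot(2,2)=-5/2: scale R2 → (0, 0, 1, -7/5)
  clear (0,2): R0 −= (-3/4)R2 → (1, 0, 0, -3/10)
  clear (1,2): R1 −= (3/2)R2 → (0, 1, 0, 8/5)

pivot columns: 0, 1, 2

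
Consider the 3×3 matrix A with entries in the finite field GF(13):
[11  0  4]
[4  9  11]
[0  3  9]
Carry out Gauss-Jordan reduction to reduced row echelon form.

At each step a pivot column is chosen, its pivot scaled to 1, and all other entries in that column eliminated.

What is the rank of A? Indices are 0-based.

pivot(0,0)=11: scale R0 → (1, 0, 11)
  clear (1,0): R1 −= (4)R0 → (0, 9, 6)
pivot(1,1)=9: scale R1 → (0, 1, 5)
  clear (2,1): R2 −= (3)R1 → (0, 0, 7)
pivot(2,2)=7: scale R2 → (0, 0, 1)
  clear (0,2): R0 −= (11)R2 → (1, 0, 0)
  clear (1,2): R1 −= (5)R2 → (0, 1, 0)

rank = 3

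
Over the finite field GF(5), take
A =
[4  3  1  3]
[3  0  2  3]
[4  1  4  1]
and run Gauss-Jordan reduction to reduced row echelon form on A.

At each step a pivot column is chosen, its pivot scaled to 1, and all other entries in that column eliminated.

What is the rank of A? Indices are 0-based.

step 1: normalize row 0 (÷4) = (1, 2, 4, 2)
  row 1: subtract 3×row0 = (0, 4, 0, 2)
  row 2: subtract 4×row0 = (0, 3, 3, 3)
step 2: normalize row 1 (÷4) = (0, 1, 0, 3)
  row 0: subtract 2×row1 = (1, 0, 4, 1)
  row 2: subtract 3×row1 = (0, 0, 3, 4)
step 3: normalize row 2 (÷3) = (0, 0, 1, 3)
  row 0: subtract 4×row2 = (1, 0, 0, 4)

rank = 3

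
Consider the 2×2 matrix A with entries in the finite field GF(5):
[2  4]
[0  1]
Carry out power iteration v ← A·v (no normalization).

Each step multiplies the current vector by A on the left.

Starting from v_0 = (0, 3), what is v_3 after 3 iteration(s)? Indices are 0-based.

v_0 = (0, 3).
v_1 = A·v_0 = (2, 3).
v_2 = A·v_1 = (1, 3).
v_3 = A·v_2 = (4, 3).

v_3 = (4, 3)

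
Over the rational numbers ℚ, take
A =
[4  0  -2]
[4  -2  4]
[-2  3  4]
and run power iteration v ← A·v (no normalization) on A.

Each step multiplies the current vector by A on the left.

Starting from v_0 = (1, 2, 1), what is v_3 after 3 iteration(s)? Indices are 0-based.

v_0 = (1, 2, 1).
v_1 = A·v_0 = (2, 4, 8).
v_2 = A·v_1 = (-8, 32, 40).
v_3 = A·v_2 = (-112, 64, 272).

v_3 = (-112, 64, 272)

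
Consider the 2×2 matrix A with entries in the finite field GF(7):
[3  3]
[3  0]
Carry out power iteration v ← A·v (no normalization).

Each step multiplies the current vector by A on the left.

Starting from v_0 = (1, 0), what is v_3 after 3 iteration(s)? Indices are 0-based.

v_3 = (4, 5)

v_0 = (1, 0).
v_1 = A·v_0 = (3, 3).
v_2 = A·v_1 = (4, 2).
v_3 = A·v_2 = (4, 5).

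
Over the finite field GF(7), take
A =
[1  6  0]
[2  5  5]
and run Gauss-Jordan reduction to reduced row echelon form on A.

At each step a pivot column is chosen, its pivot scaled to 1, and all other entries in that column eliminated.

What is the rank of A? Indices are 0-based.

pivot(0,0)=1: scale R0 → (1, 6, 0)
  clear (1,0): R1 −= (2)R0 → (0, 0, 5)
col 1: no nonzero at/below row 1; advance.
pivot(1,2)=5: scale R1 → (0, 0, 1)

rank = 2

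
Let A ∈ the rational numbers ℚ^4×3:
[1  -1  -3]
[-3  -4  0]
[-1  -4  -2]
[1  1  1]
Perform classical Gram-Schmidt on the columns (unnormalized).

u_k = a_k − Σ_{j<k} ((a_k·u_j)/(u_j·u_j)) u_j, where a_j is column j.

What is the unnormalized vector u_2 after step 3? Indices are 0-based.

u_2 = (-15/19, 0, 10/19, 25/19)

Step 1: u_0 = a_0 = (1, -3, -1, 1).
Step 2: u_1 = a_1 − (4/3)·u_0 = (-7/3, 0, -8/3, -1/3).
Step 3: u_2 = a_2 − (0)·u_0 − (18/19)·u_1 = (-15/19, 0, 10/19, 25/19).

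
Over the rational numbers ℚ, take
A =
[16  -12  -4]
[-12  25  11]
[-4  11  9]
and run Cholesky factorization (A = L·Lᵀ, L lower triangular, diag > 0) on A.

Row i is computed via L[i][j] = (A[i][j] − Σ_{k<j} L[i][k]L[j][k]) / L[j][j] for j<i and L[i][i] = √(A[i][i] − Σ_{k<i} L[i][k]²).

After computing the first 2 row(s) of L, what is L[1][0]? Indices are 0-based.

Step 1: L[0][0] = √(16) = 4.
  L[1][0] = (-12) / L[0][0] = -3.
Step 2: L[1][1] = √(16) = 4.

L[1][0] = -3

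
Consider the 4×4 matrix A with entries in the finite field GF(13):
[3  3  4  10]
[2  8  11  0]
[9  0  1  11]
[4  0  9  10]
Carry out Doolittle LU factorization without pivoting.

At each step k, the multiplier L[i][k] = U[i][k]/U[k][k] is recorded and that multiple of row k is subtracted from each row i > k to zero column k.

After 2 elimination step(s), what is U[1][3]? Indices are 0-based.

Step 1: pivot at (0,0) is 3.
  row1 ← row1 − (5)·row0  ⇒  L[1][0]=5, U row1=(0, 6, 4, 2)
  row2 ← row2 − (3)·row0  ⇒  L[2][0]=3, U row2=(0, 4, 2, 7)
  row3 ← row3 − (10)·row0  ⇒  L[3][0]=10, U row3=(0, 9, 8, 1)
Step 2: pivot at (1,1) is 6.
  row2 ← row2 − (5)·row1  ⇒  L[2][1]=5, U row2=(0, 0, 8, 10)
  row3 ← row3 − (8)·row1  ⇒  L[3][1]=8, U row3=(0, 0, 2, 11)

U[1][3] = 2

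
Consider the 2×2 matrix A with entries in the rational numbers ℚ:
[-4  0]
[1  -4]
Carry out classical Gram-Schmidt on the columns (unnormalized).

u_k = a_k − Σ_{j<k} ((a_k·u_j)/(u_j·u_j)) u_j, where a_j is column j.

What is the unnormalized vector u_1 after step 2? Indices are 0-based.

Step 1: u_0 = a_0 = (-4, 1).
Step 2: u_1 = a_1 − (-4/17)·u_0 = (-16/17, -64/17).

u_1 = (-16/17, -64/17)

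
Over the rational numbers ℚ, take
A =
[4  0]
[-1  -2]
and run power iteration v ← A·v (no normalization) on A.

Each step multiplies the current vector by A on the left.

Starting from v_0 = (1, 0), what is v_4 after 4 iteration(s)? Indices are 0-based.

v_4 = (256, -40)

v_0 = (1, 0).
v_1 = A·v_0 = (4, -1).
v_2 = A·v_1 = (16, -2).
v_3 = A·v_2 = (64, -12).
v_4 = A·v_3 = (256, -40).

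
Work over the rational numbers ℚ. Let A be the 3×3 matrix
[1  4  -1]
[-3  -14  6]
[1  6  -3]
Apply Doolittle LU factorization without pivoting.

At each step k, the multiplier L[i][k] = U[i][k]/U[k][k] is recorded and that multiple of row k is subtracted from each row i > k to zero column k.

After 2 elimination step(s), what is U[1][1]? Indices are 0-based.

k=0: U[0][0]=1
  eliminate (1,0): mult=-3, new row 1: (0, -2, 3); set L[1][0]=-3
  eliminate (2,0): mult=1, new row 2: (0, 2, -2); set L[2][0]=1
k=1: U[1][1]=-2
  eliminate (2,1): mult=-1, new row 2: (0, 0, 1); set L[2][1]=-1

U[1][1] = -2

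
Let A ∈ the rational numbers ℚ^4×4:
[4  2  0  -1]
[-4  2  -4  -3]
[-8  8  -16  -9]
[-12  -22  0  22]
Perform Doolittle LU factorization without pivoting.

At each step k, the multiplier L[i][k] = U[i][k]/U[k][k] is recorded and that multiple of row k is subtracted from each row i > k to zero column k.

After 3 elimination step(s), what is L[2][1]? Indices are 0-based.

[col 0] pivot 4
  R1 -= -1*R0 → (0, 4, -4, -4)  (L[1][0] := -1)
  R2 -= -2*R0 → (0, 12, -16, -11)  (L[2][0] := -2)
  R3 -= -3*R0 → (0, -16, 0, 19)  (L[3][0] := -3)
[col 1] pivot 4
  R2 -= 3*R1 → (0, 0, -4, 1)  (L[2][1] := 3)
  R3 -= -4*R1 → (0, 0, -16, 3)  (L[3][1] := -4)
[col 2] pivot -4
  R3 -= 4*R2 → (0, 0, 0, -1)  (L[3][2] := 4)

L[2][1] = 3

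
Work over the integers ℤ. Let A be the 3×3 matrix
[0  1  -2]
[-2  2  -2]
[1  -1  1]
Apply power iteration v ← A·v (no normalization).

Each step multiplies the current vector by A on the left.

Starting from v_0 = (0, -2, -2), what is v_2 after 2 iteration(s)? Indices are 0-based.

v_2 = (0, -4, 2)

v_0 = (0, -2, -2).
v_1 = A·v_0 = (2, 0, 0).
v_2 = A·v_1 = (0, -4, 2).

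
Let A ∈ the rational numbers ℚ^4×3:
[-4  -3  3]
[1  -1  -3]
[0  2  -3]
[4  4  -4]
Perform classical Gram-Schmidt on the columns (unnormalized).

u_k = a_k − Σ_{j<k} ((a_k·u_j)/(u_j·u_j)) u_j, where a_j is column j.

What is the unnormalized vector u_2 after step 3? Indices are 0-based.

u_2 = (-2/3, -8/3, -7/3, 0)

Step 1: u_0 = a_0 = (-4, 1, 0, 4).
Step 2: u_1 = a_1 − (9/11)·u_0 = (3/11, -20/11, 2, 8/11).
Step 3: u_2 = a_2 − (-31/33)·u_0 − (-1/3)·u_1 = (-2/3, -8/3, -7/3, 0).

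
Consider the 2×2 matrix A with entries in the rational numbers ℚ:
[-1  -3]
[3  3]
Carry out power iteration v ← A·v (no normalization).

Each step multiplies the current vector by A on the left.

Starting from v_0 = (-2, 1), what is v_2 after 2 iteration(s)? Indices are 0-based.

v_2 = (10, -12)

v_0 = (-2, 1).
v_1 = A·v_0 = (-1, -3).
v_2 = A·v_1 = (10, -12).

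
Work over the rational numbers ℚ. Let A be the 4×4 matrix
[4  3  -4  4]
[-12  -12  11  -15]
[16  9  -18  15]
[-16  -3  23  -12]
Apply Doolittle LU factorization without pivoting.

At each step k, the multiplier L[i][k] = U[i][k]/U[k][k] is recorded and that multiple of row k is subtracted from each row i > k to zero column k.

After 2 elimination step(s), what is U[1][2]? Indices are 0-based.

U[1][2] = -1

Step 1: pivot at (0,0) is 4.
  row1 ← row1 − (-3)·row0  ⇒  L[1][0]=-3, U row1=(0, -3, -1, -3)
  row2 ← row2 − (4)·row0  ⇒  L[2][0]=4, U row2=(0, -3, -2, -1)
  row3 ← row3 − (-4)·row0  ⇒  L[3][0]=-4, U row3=(0, 9, 7, 4)
Step 2: pivot at (1,1) is -3.
  row2 ← row2 − (1)·row1  ⇒  L[2][1]=1, U row2=(0, 0, -1, 2)
  row3 ← row3 − (-3)·row1  ⇒  L[3][1]=-3, U row3=(0, 0, 4, -5)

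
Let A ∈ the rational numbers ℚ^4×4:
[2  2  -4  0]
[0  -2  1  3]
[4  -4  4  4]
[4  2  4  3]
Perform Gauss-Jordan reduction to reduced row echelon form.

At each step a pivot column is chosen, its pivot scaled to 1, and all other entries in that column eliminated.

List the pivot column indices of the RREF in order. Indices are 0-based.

pivot columns: 0, 1, 2, 3

pivot(0,0)=2: scale R0 → (1, 1, -2, 0)
  clear (2,0): R2 −= (4)R0 → (0, -8, 12, 4)
  clear (3,0): R3 −= (4)R0 → (0, -2, 12, 3)
pivot(1,1)=-2: scale R1 → (0, 1, -1/2, -3/2)
  clear (0,1): R0 −= (1)R1 → (1, 0, -3/2, 3/2)
  clear (2,1): R2 −= (-8)R1 → (0, 0, 8, -8)
  clear (3,1): R3 −= (-2)R1 → (0, 0, 11, 0)
pivot(2,2)=8: scale R2 → (0, 0, 1, -1)
  clear (0,2): R0 −= (-3/2)R2 → (1, 0, 0, 0)
  clear (1,2): R1 −= (-1/2)R2 → (0, 1, 0, -2)
  clear (3,2): R3 −= (11)R2 → (0, 0, 0, 11)
pivot(3,3)=11: scale R3 → (0, 0, 0, 1)
  clear (1,3): R1 −= (-2)R3 → (0, 1, 0, 0)
  clear (2,3): R2 −= (-1)R3 → (0, 0, 1, 0)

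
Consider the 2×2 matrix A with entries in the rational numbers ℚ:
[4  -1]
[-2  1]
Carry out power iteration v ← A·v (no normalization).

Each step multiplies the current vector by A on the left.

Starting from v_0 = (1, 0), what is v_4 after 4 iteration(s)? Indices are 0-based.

v_4 = (374, -210)

v_0 = (1, 0).
v_1 = A·v_0 = (4, -2).
v_2 = A·v_1 = (18, -10).
v_3 = A·v_2 = (82, -46).
v_4 = A·v_3 = (374, -210).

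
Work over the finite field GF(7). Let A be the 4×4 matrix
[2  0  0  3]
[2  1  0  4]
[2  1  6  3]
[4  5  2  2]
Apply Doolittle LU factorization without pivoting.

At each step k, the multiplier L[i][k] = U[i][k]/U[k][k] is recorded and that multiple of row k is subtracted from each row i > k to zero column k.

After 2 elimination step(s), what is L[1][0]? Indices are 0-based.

L[1][0] = 1

[col 0] pivot 2
  R1 -= 1*R0 → (0, 1, 0, 1)  (L[1][0] := 1)
  R2 -= 1*R0 → (0, 1, 6, 0)  (L[2][0] := 1)
  R3 -= 2*R0 → (0, 5, 2, 3)  (L[3][0] := 2)
[col 1] pivot 1
  R2 -= 1*R1 → (0, 0, 6, 6)  (L[2][1] := 1)
  R3 -= 5*R1 → (0, 0, 2, 5)  (L[3][1] := 5)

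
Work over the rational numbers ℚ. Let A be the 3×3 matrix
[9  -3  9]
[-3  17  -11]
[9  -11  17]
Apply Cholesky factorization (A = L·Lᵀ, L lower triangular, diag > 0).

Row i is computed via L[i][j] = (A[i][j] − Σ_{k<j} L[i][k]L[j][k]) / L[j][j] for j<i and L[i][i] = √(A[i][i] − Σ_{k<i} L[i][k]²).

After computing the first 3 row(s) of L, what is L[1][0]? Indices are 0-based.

Step 1: L[0][0] = √(9) = 3.
  L[1][0] = (-3) / L[0][0] = -1.
Step 2: L[1][1] = √(16) = 4.
  L[2][0] = (9) / L[0][0] = 3.
  L[2][1] = (-8) / L[1][1] = -2.
Step 3: L[2][2] = √(4) = 2.

L[1][0] = -1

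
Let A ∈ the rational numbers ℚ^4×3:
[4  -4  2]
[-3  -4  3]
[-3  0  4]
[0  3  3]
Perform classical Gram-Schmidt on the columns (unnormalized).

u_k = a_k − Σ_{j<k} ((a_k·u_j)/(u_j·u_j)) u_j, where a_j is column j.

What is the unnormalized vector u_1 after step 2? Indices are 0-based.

Step 1: u_0 = a_0 = (4, -3, -3, 0).
Step 2: u_1 = a_1 − (-2/17)·u_0 = (-60/17, -74/17, -6/17, 3).

u_1 = (-60/17, -74/17, -6/17, 3)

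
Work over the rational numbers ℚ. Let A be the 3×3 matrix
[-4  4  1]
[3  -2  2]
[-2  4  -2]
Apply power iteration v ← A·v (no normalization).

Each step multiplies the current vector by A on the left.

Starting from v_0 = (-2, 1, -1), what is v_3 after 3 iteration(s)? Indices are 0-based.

v_0 = (-2, 1, -1).
v_1 = A·v_0 = (11, -10, 10).
v_2 = A·v_1 = (-74, 73, -82).
v_3 = A·v_2 = (506, -532, 604).

v_3 = (506, -532, 604)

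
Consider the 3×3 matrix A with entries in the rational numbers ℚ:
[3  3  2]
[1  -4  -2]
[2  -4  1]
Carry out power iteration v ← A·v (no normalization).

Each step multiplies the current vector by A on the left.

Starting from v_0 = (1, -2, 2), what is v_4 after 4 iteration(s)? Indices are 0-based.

v_4 = (1133, -1419, -684)

v_0 = (1, -2, 2).
v_1 = A·v_0 = (1, 5, 12).
v_2 = A·v_1 = (42, -43, -6).
v_3 = A·v_2 = (-15, 226, 250).
v_4 = A·v_3 = (1133, -1419, -684).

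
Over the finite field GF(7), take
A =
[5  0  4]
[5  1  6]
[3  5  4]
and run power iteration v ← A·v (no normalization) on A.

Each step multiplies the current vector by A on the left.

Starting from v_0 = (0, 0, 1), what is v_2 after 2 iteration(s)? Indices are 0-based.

v_0 = (0, 0, 1).
v_1 = A·v_0 = (4, 6, 4).
v_2 = A·v_1 = (1, 1, 2).

v_2 = (1, 1, 2)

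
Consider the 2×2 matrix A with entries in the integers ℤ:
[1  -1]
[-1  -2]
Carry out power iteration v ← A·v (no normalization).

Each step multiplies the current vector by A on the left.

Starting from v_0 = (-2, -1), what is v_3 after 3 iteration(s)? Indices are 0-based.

v_3 = (2, 19)

v_0 = (-2, -1).
v_1 = A·v_0 = (-1, 4).
v_2 = A·v_1 = (-5, -7).
v_3 = A·v_2 = (2, 19).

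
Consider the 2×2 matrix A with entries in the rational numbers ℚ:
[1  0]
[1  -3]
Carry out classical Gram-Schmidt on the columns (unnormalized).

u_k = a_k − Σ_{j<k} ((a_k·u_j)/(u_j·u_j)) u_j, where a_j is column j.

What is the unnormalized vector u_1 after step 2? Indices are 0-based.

u_1 = (3/2, -3/2)

Step 1: u_0 = a_0 = (1, 1).
Step 2: u_1 = a_1 − (-3/2)·u_0 = (3/2, -3/2).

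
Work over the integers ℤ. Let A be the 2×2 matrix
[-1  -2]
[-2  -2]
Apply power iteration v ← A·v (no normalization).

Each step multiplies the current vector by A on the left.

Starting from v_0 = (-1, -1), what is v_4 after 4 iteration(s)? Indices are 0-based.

v_4 = (-139, -178)

v_0 = (-1, -1).
v_1 = A·v_0 = (3, 4).
v_2 = A·v_1 = (-11, -14).
v_3 = A·v_2 = (39, 50).
v_4 = A·v_3 = (-139, -178).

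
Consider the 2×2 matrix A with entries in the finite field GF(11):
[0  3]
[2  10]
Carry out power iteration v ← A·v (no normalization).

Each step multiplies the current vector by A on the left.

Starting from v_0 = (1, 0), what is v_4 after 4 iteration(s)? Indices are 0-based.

v_4 = (9, 7)

v_0 = (1, 0).
v_1 = A·v_0 = (0, 2).
v_2 = A·v_1 = (6, 9).
v_3 = A·v_2 = (5, 3).
v_4 = A·v_3 = (9, 7).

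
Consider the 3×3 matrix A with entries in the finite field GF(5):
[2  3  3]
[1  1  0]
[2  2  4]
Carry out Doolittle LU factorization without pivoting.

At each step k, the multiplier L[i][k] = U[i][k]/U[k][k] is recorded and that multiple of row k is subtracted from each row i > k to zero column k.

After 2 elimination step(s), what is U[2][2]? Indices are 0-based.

U[2][2] = 4

k=0: U[0][0]=2
  eliminate (1,0): mult=3, new row 1: (0, 2, 1); set L[1][0]=3
  eliminate (2,0): mult=1, new row 2: (0, 4, 1); set L[2][0]=1
k=1: U[1][1]=2
  eliminate (2,1): mult=2, new row 2: (0, 0, 4); set L[2][1]=2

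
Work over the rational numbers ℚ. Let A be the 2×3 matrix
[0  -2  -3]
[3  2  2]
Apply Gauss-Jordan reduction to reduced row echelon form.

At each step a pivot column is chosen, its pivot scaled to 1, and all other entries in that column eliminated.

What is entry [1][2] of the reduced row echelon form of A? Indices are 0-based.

M[1][2] = 3/2

step 1: exchange rows 0,1
step 1: normalize row 0 (÷3) = (1, 2/3, 2/3)
step 2: normalize row 1 (÷-2) = (0, 1, 3/2)
  row 0: subtract 2/3×row1 = (1, 0, -1/3)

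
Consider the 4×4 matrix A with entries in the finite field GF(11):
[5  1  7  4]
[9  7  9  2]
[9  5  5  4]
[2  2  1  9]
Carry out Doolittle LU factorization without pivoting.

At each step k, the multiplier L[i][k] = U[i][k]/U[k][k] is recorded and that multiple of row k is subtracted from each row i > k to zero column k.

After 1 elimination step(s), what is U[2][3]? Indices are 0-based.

[col 0] pivot 5
  R1 -= 4*R0 → (0, 3, 3, 8)  (L[1][0] := 4)
  R2 -= 4*R0 → (0, 1, 10, 10)  (L[2][0] := 4)
  R3 -= 7*R0 → (0, 6, 7, 3)  (L[3][0] := 7)

U[2][3] = 10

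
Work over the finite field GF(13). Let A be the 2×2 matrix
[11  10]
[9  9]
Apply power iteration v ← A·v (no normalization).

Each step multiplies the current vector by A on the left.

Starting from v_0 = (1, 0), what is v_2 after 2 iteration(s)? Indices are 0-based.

v_2 = (3, 11)

v_0 = (1, 0).
v_1 = A·v_0 = (11, 9).
v_2 = A·v_1 = (3, 11).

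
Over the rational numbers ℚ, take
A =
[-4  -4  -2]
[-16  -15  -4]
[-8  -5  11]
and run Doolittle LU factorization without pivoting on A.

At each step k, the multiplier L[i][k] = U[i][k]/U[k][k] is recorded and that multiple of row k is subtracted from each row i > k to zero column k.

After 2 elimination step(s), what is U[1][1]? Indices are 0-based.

k=0: U[0][0]=-4
  eliminate (1,0): mult=4, new row 1: (0, 1, 4); set L[1][0]=4
  eliminate (2,0): mult=2, new row 2: (0, 3, 15); set L[2][0]=2
k=1: U[1][1]=1
  eliminate (2,1): mult=3, new row 2: (0, 0, 3); set L[2][1]=3

U[1][1] = 1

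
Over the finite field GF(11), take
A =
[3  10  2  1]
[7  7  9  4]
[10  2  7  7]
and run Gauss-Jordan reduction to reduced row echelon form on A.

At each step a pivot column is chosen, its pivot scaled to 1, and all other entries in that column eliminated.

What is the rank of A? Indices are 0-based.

pivot(0,0)=3: scale R0 → (1, 7, 8, 4)
  clear (1,0): R1 −= (7)R0 → (0, 2, 8, 9)
  clear (2,0): R2 −= (10)R0 → (0, 9, 4, 0)
pivot(1,1)=2: scale R1 → (0, 1, 4, 10)
  clear (0,1): R0 −= (7)R1 → (1, 0, 2, 0)
  clear (2,1): R2 −= (9)R1 → (0, 0, 1, 9)
pivot(2,2)=1: scale R2 → (0, 0, 1, 9)
  clear (0,2): R0 −= (2)R2 → (1, 0, 0, 4)
  clear (1,2): R1 −= (4)R2 → (0, 1, 0, 7)

rank = 3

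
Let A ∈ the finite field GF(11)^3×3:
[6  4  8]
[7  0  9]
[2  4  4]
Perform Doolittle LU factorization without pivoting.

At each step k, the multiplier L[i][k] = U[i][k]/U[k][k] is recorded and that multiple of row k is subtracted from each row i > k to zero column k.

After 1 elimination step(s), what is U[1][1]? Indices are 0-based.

U[1][1] = 10

k=0: U[0][0]=6
  eliminate (1,0): mult=3, new row 1: (0, 10, 7); set L[1][0]=3
  eliminate (2,0): mult=4, new row 2: (0, 10, 5); set L[2][0]=4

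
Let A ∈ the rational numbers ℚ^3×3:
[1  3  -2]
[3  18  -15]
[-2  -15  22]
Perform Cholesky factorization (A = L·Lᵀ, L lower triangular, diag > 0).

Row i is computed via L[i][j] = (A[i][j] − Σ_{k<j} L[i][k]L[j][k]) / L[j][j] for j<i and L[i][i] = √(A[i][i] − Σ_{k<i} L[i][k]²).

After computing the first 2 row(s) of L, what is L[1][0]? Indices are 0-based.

Step 1: L[0][0] = √(1) = 1.
  L[1][0] = (3) / L[0][0] = 3.
Step 2: L[1][1] = √(9) = 3.

L[1][0] = 3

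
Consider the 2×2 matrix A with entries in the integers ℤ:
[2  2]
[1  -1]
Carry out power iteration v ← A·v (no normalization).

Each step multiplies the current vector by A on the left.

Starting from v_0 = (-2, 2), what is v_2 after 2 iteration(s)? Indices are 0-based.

v_2 = (-8, 4)

v_0 = (-2, 2).
v_1 = A·v_0 = (0, -4).
v_2 = A·v_1 = (-8, 4).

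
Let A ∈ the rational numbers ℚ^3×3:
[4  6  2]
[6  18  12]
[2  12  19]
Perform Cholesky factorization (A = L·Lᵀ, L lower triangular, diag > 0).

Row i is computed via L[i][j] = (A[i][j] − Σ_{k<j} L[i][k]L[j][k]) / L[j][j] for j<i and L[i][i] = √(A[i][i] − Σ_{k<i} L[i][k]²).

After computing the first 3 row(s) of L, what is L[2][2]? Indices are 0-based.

Step 1: L[0][0] = √(4) = 2.
  L[1][0] = (6) / L[0][0] = 3.
Step 2: L[1][1] = √(9) = 3.
  L[2][0] = (2) / L[0][0] = 1.
  L[2][1] = (9) / L[1][1] = 3.
Step 3: L[2][2] = √(9) = 3.

L[2][2] = 3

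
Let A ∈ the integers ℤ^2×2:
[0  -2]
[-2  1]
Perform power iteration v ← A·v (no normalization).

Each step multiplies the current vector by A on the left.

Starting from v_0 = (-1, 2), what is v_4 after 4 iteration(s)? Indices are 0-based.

v_4 = (-56, 76)

v_0 = (-1, 2).
v_1 = A·v_0 = (-4, 4).
v_2 = A·v_1 = (-8, 12).
v_3 = A·v_2 = (-24, 28).
v_4 = A·v_3 = (-56, 76).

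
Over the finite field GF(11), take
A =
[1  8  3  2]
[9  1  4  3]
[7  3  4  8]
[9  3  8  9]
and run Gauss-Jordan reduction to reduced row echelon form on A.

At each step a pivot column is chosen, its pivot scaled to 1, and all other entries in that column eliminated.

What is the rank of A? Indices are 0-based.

rank = 4

[1] R0 /= 1  ⇒  (1, 8, 3, 2)
     R1 -= 9·R0  ⇒  (0, 6, 10, 7)
     R2 -= 7·R0  ⇒  (0, 2, 5, 5)
     R3 -= 9·R0  ⇒  (0, 8, 3, 2)
[2] R1 /= 6  ⇒  (0, 1, 9, 3)
     R0 -= 8·R1  ⇒  (1, 0, 8, 0)
     R2 -= 2·R1  ⇒  (0, 0, 9, 10)
     R3 -= 8·R1  ⇒  (0, 0, 8, 0)
[3] R2 /= 9  ⇒  (0, 0, 1, 6)
     R0 -= 8·R2  ⇒  (1, 0, 0, 7)
     R1 -= 9·R2  ⇒  (0, 1, 0, 4)
     R3 -= 8·R2  ⇒  (0, 0, 0, 7)
[4] R3 /= 7  ⇒  (0, 0, 0, 1)
     R0 -= 7·R3  ⇒  (1, 0, 0, 0)
     R1 -= 4·R3  ⇒  (0, 1, 0, 0)
     R2 -= 6·R3  ⇒  (0, 0, 1, 0)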